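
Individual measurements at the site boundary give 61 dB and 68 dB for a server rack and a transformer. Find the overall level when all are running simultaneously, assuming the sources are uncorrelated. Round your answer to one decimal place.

68.8 dB

For uncorrelated sources the intensities add, so convert each level to linear form, sum, and take 10·log₁₀ of the total.
Σ 10^(L/10) = 10^(61/10) + 10^(68/10) = 7.568e+06.
L_total = 10·log₁₀(7.568e+06) = 68.79 dB.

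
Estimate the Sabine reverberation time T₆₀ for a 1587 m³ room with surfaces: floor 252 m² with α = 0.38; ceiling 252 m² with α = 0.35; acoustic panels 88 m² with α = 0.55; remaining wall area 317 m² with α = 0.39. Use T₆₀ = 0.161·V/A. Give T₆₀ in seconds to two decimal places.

0.72 s

Summing Sᵢαᵢ: 252·0.38 + 252·0.35 + 88·0.55 + 317·0.39 = 355.99 m².
T₆₀ = 0.161·V/A = 0.161·1587/355.99 = 0.718 s.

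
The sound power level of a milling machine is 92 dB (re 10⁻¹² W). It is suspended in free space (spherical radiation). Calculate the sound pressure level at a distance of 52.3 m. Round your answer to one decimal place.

The power spreads over a sphere of area 4π·r², so L_p = L_w − 10·log₁₀(4π·r²).
4π·r² = 3.437e+04 m², 10·log₁₀ of that is 45.362 dB.
L_p = 92 − 45.362 = 46.64 dB.

46.6 dB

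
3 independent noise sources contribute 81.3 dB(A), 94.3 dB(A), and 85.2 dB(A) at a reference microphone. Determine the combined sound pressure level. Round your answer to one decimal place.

Incoherent sources combine by intensity addition: L_total = 10·log₁₀(Σ 10^(L_i/10)).
Σ 10^(L/10) = 10^(81.3/10) + 10^(94.3/10) + 10^(85.2/10) = 3.158e+09.
L_total = 10·log₁₀(3.158e+09) = 94.99 dB(A).

95.0 dB(A)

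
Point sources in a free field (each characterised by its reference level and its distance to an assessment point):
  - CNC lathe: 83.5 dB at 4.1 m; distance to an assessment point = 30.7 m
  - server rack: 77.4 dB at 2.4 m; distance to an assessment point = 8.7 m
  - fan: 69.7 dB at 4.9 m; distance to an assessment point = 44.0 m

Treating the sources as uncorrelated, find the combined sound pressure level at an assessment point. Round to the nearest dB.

Propagate each source to the receiver with L = L_ref − 20·log₁₀(r/r_ref), then add intensities.
CNC lathe: 83.5 − 20·log₁₀(30.7/4.1) = 83.5 − 17.49 = 66.01 dB.
server rack: 77.4 − 20·log₁₀(8.7/2.4) = 77.4 − 11.19 = 66.21 dB.
fan: 69.7 − 20·log₁₀(44.0/4.9) = 69.7 − 19.07 = 50.63 dB.
Σ 10^(L/10) = 8.291e+06 → L_total = 10·log₁₀(8.291e+06) = 69.19 dB.

69 dB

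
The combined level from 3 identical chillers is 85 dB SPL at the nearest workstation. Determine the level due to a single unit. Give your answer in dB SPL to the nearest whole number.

80 dB SPL

3 equal contributions raise the level by 10·log₁₀ 3 = 4.771 dB, so each unit alone gives 85 − 4.771.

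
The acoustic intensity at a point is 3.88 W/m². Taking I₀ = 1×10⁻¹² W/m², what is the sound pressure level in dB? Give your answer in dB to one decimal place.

I/I₀ = 3.88/10⁻¹² = 3.88×10^12, and L = 10·log₁₀(I/I₀).
L = 10·(0.5888 + 12) = 125.89 dB.

125.9 dB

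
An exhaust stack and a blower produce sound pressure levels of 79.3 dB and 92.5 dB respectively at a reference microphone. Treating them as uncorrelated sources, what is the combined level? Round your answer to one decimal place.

92.7 dB

Incoherent sources combine by intensity addition: L_total = 10·log₁₀(Σ 10^(L_i/10)).
Σ 10^(L/10) = 10^(79.3/10) + 10^(92.5/10) = 1.863e+09.
L_total = 10·log₁₀(1.863e+09) = 92.70 dB.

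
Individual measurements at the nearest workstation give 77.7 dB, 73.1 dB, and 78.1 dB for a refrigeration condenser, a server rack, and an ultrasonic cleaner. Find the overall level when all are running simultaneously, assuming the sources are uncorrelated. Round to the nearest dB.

82 dB

For uncorrelated sources the intensities add, so convert each level to linear form, sum, and take 10·log₁₀ of the total.
Σ 10^(L/10) = 10^(77.7/10) + 10^(73.1/10) + 10^(78.1/10) = 1.439e+08.
L_total = 10·log₁₀(1.439e+08) = 81.58 dB.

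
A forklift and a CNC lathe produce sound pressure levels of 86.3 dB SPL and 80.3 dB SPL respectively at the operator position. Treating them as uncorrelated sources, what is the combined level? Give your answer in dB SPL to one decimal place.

Incoherent sources combine by intensity addition: L_total = 10·log₁₀(Σ 10^(L_i/10)).
Σ 10^(L/10) = 10^(86.3/10) + 10^(80.3/10) = 5.337e+08.
L_total = 10·log₁₀(5.337e+08) = 87.27 dB SPL.

87.3 dB SPL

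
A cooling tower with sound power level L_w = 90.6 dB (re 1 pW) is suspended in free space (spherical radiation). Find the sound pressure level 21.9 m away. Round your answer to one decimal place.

52.8 dB

Free-field spherical radiation: L_p = L_w − 10·log₁₀(4π·r²), r = 21.9 m.
4π·r² = 6027 m², 10·log₁₀ of that is 37.801 dB.
L_p = 90.6 − 37.801 = 52.80 dB.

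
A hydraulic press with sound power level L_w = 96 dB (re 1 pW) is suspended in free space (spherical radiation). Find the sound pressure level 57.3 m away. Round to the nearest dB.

50 dB

The power spreads over a sphere of area 4π·r², so L_p = L_w − 10·log₁₀(4π·r²).
4π·r² = 4.126e+04 m², 10·log₁₀ of that is 46.155 dB.
L_p = 96 − 46.155 = 49.84 dB.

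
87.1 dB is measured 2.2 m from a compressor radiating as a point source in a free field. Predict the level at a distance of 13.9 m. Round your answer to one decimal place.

71.1 dB

For a point source, L₂ = L₁ − 20·log₁₀(r₂/r₁).
L₂ = 87.1 − 20·log₁₀(13.9/2.2) = 87.1 − 16.012 = 71.09 dB.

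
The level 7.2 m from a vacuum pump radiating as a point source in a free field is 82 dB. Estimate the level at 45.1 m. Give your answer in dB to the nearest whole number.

Point-source attenuation: ΔL = 20·log₁₀(r₂/r₁) = 20·log₁₀(45.1/7.2) = 15.937 dB.
L₂ = 82 − 20·log₁₀(45.1/7.2) = 82 − 15.937 = 66.06 dB.

66 dB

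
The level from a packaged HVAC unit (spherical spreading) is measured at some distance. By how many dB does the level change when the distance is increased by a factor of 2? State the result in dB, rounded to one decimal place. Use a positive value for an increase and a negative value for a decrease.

-6.0 dB

Point-source spreading: ΔL = −20·log₁₀(r₂/r₁).
ΔL = −20·log₁₀(2) = -6.02 dB.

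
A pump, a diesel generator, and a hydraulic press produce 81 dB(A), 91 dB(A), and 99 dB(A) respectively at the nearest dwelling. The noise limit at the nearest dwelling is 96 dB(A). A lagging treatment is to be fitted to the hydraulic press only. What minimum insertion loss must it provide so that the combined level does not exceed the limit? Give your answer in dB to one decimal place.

4.9 dB

The untreated sources together contribute 10^(81/10) + 10^(91/10) = 1.385e+09, i.e. 91.41 dB(A).
To meet 96 dB(A) overall, the treated hydraulic press may contribute at most 10^(96/10) − 1.385e+09 = 2.596e+09, i.e. 94.14 dB(A).
Required insertion loss = 99 − 94.14 = 4.86 dB.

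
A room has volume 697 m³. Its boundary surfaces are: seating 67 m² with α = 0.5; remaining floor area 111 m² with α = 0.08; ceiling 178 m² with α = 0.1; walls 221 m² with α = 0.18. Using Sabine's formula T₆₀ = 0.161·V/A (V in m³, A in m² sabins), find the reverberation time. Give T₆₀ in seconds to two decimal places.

Summing Sᵢαᵢ: 67·0.5 + 111·0.08 + 178·0.1 + 221·0.18 = 99.96 m².
T₆₀ = 0.161 × 697 / 99.96 = 1.123 s.

1.12 s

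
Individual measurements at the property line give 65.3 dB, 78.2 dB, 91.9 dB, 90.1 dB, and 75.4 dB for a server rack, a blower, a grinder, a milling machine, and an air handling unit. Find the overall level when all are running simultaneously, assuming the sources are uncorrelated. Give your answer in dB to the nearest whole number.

94 dB

For uncorrelated sources the intensities add, so convert each level to linear form, sum, and take 10·log₁₀ of the total.
Σ 10^(L/10) = 10^(65.3/10) + 10^(78.2/10) + 10^(91.9/10) + 10^(90.1/10) + 10^(75.4/10) = 2.676e+09.
L_total = 10·log₁₀(2.676e+09) = 94.28 dB.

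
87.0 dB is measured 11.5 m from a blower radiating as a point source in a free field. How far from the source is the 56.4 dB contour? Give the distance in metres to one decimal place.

389.7 m

Point-source spreading drops the level by 20·log₁₀(r₂/r₁); inverting, r₂/r₁ = 10^(ΔL/20).
r₂ = 11.5·10^((87.0−56.4)/20) = 11.5·10^(30.6/20) = 389.67 m.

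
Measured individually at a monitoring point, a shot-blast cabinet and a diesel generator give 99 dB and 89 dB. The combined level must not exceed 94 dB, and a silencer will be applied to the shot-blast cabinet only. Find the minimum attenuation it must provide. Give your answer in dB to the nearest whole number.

Everything except the shot-blast cabinet sums to 10^(89/10) = 7.943e+08 in linear terms, 89.00 dB.
To meet 94 dB overall, the treated shot-blast cabinet may contribute at most 10^(94/10) − 7.943e+08 = 1.718e+09, i.e. 92.35 dB.
Required insertion loss = 99 − 92.35 = 6.65 dB.

7 dB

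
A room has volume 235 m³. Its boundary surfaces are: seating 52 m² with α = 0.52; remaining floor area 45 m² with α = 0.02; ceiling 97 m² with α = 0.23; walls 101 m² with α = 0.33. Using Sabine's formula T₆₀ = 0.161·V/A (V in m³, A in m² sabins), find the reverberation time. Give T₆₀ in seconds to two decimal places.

Summing Sᵢαᵢ: 52·0.52 + 45·0.02 + 97·0.23 + 101·0.33 = 83.58 m².
T₆₀ = 0.161 × 235 / 83.58 = 0.453 s.

0.45 s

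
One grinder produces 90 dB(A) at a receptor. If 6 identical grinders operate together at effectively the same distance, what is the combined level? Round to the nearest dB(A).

98 dB(A)

L_total = L₁ + 10·log₁₀ N for N identical incoherent sources.
L_total = 90 + 10·log₁₀(6) = 90 + 7.782 = 97.78 dB(A).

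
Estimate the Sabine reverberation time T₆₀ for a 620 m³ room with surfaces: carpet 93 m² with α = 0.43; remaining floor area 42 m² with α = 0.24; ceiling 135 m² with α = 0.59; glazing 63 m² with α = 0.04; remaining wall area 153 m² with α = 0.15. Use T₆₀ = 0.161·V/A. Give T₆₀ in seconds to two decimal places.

Summing Sᵢαᵢ: 93·0.43 + 42·0.24 + 135·0.59 + 63·0.04 + 153·0.15 = 155.19 m².
T₆₀ = 0.161·V/A = 0.161·620/155.19 = 0.643 s.

0.64 s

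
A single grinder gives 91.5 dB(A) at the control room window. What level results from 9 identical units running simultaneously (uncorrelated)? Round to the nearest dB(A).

L_total = L₁ + 10·log₁₀ N for N identical incoherent sources.
L_total = 91.5 + 10·log₁₀(9) = 91.5 + 9.542 = 101.04 dB(A).

101 dB(A)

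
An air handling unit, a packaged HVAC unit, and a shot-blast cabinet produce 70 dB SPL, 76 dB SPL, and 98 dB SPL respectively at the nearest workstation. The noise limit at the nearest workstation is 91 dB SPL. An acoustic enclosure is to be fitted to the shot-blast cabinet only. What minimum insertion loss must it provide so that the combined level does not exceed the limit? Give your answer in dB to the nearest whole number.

7 dB

Everything except the shot-blast cabinet sums to 10^(70/10) + 10^(76/10) = 4.981e+07 in linear terms, 76.97 dB SPL.
The limit corresponds to 10^(91/10) = 1.259e+09; subtracting the fixed part leaves 1.209e+09 for the shot-blast cabinet, i.e. 90.82 dB SPL.
So the shot-blast cabinet must be reduced from 98 to 90.82 dB SPL: IL = 7.18 dB.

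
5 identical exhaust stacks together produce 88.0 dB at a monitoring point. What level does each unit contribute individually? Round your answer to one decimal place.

For N identical incoherent sources L_total = L₁ + 10·log₁₀ N, so L₁ = 88.0 − 10·log₁₀(5) = 88.0 − 6.990.

81.0 dB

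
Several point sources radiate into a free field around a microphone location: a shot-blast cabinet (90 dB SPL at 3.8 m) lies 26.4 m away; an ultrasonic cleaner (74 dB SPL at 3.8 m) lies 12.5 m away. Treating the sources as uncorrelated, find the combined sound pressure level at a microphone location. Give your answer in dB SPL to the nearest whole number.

74 dB SPL

First find each source's level at the receiver (point-source: −20·log₁₀(r/r_ref)), then combine on an intensity basis.
shot-blast cabinet: 90 − 20·log₁₀(26.4/3.8) = 90 − 16.84 = 73.16 dB SPL.
ultrasonic cleaner: 74 − 20·log₁₀(12.5/3.8) = 74 − 10.34 = 63.66 dB SPL.
Σ 10^(L/10) = 2.304e+07 → L_total = 10·log₁₀(2.304e+07) = 73.62 dB SPL.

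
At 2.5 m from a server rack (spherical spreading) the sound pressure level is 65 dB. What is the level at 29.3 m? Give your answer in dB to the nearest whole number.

44 dB

For a point source, L₂ = L₁ − 20·log₁₀(r₂/r₁).
L₂ = 65 − 20·log₁₀(29.3/2.5) = 65 − 21.379 = 43.62 dB.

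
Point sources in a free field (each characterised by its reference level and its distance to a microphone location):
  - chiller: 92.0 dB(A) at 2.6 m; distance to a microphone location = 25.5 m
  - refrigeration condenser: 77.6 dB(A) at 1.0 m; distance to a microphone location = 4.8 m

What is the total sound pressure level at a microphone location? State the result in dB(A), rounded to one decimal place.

72.8 dB(A)

Propagate each source to the receiver with L = L_ref − 20·log₁₀(r/r_ref), then add intensities.
chiller: 92.0 − 20·log₁₀(25.5/2.6) = 92.0 − 19.83 = 72.17 dB(A).
refrigeration condenser: 77.6 − 20·log₁₀(4.8/1.0) = 77.6 − 13.62 = 63.98 dB(A).
Σ 10^(L/10) = 1.897e+07 → L_total = 10·log₁₀(1.897e+07) = 72.78 dB(A).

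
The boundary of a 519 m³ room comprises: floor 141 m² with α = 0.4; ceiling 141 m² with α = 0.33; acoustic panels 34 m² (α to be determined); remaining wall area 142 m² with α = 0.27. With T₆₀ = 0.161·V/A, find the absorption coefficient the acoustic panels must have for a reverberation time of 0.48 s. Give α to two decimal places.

A = 0.161·V/T₆₀ = 0.161·519/0.48 = 174.08 m² sabins.
Absorption from the other surfaces = 141·0.4 + 141·0.33 + 142·0.27 = 141.27 m², so the acoustic panels must supply 32.81 m² over 34 m².
α = 32.81/34 = 0.965.

0.97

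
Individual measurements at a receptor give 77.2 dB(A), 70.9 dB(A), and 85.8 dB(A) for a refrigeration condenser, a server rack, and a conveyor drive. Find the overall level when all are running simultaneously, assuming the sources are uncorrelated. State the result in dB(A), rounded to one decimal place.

86.5 dB(A)

For uncorrelated sources the intensities add, so convert each level to linear form, sum, and take 10·log₁₀ of the total.
Σ 10^(L/10) = 10^(77.2/10) + 10^(70.9/10) + 10^(85.8/10) = 4.450e+08.
L_total = 10·log₁₀(4.450e+08) = 86.48 dB(A).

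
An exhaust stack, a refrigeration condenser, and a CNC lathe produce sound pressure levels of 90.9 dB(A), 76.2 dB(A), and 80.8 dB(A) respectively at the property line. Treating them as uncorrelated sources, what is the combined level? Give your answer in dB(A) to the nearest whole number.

91 dB(A)

For uncorrelated sources the intensities add, so convert each level to linear form, sum, and take 10·log₁₀ of the total.
Σ 10^(L/10) = 10^(90.9/10) + 10^(76.2/10) + 10^(80.8/10) = 1.392e+09.
L_total = 10·log₁₀(1.392e+09) = 91.44 dB(A).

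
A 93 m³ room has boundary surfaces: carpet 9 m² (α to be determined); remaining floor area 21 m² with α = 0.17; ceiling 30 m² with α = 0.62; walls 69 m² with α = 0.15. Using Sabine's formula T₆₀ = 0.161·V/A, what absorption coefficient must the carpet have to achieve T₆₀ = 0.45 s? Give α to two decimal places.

From T₆₀ = 0.161·V/A, the target T₆₀ = 0.45 s needs A = 0.161·93/0.45 = 33.27 m².
Absorption from the other surfaces = 21·0.17 + 30·0.62 + 69·0.15 = 32.52 m², so the carpet must supply 0.75 m² over 9 m².
α = 0.75/9 = 0.084.

0.08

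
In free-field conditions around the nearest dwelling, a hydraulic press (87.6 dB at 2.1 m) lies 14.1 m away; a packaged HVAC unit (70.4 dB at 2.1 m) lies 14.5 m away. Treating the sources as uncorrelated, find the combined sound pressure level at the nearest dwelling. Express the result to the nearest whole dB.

Propagate each source to the receiver with L = L_ref − 20·log₁₀(r/r_ref), then add intensities.
hydraulic press: 87.6 − 20·log₁₀(14.1/2.1) = 87.6 − 16.54 = 71.06 dB.
packaged HVAC unit: 70.4 − 20·log₁₀(14.5/2.1) = 70.4 − 16.78 = 53.62 dB.
Σ 10^(L/10) = 1.299e+07 → L_total = 10·log₁₀(1.299e+07) = 71.14 dB.

71 dB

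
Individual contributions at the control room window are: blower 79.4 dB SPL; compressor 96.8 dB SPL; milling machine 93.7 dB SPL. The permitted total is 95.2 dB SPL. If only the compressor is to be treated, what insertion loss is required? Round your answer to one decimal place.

7.4 dB

The untreated sources together contribute 10^(79.4/10) + 10^(93.7/10) = 2.431e+09, i.e. 93.86 dB SPL.
To meet 95.2 dB SPL overall, the treated compressor may contribute at most 10^(95.2/10) − 2.431e+09 = 8.800e+08, i.e. 89.44 dB SPL.
Required insertion loss = 96.8 − 89.44 = 7.36 dB.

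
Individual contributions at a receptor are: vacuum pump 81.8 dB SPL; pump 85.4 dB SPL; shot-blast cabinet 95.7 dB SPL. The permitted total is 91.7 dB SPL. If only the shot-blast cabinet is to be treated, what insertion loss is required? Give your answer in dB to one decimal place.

The untreated sources together contribute 10^(81.8/10) + 10^(85.4/10) = 4.981e+08, i.e. 86.97 dB SPL.
To meet 91.7 dB SPL overall, the treated shot-blast cabinet may contribute at most 10^(91.7/10) − 4.981e+08 = 9.810e+08, i.e. 89.92 dB SPL.
So the shot-blast cabinet must be reduced from 95.7 to 89.92 dB SPL: IL = 5.78 dB.

5.8 dB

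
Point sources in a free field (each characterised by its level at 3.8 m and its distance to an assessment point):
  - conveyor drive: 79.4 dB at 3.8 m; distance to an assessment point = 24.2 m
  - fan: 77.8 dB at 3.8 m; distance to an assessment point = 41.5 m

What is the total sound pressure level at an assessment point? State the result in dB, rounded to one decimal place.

Apply inverse-square spreading to bring every level to the receiver, then sum 10^(L/10).
conveyor drive: 79.4 − 20·log₁₀(24.2/3.8) = 79.4 − 16.08 = 63.32 dB.
fan: 77.8 − 20·log₁₀(41.5/3.8) = 77.8 − 20.77 = 57.03 dB.
Σ 10^(L/10) = 2.653e+06 → L_total = 10·log₁₀(2.653e+06) = 64.24 dB.

64.2 dB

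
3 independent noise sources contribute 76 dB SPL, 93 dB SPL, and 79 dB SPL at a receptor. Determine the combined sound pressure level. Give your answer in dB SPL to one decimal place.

93.3 dB SPL

Incoherent sources combine by intensity addition: L_total = 10·log₁₀(Σ 10^(L_i/10)).
Σ 10^(L/10) = 10^(76/10) + 10^(93/10) + 10^(79/10) = 2.115e+09.
L_total = 10·log₁₀(2.115e+09) = 93.25 dB SPL.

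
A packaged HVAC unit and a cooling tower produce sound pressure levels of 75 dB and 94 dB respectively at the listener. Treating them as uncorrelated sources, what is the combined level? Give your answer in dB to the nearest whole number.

94 dB

Incoherent sources combine by intensity addition: L_total = 10·log₁₀(Σ 10^(L_i/10)).
Σ 10^(L/10) = 10^(75/10) + 10^(94/10) = 2.544e+09.
L_total = 10·log₁₀(2.544e+09) = 94.05 dB.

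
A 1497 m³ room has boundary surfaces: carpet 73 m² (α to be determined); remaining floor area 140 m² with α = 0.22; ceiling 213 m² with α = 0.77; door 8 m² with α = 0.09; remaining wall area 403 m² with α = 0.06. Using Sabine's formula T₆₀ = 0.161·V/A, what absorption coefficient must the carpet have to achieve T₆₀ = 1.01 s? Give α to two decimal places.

0.26

From T₆₀ = 0.161·V/A, the target T₆₀ = 1.01 s needs A = 0.161·1497/1.01 = 238.63 m².
Absorption from the other surfaces = 140·0.22 + 213·0.77 + 8·0.09 + 403·0.06 = 219.71 m², so the carpet must supply 18.92 m² over 73 m².
α = 18.92/73 = 0.259.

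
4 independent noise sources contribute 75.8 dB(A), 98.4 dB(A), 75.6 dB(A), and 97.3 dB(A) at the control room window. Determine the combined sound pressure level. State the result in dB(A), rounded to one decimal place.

100.9 dB(A)

For uncorrelated sources the intensities add, so convert each level to linear form, sum, and take 10·log₁₀ of the total.
Σ 10^(L/10) = 10^(75.8/10) + 10^(98.4/10) + 10^(75.6/10) + 10^(97.3/10) = 1.236e+10.
L_total = 10·log₁₀(1.236e+10) = 100.92 dB(A).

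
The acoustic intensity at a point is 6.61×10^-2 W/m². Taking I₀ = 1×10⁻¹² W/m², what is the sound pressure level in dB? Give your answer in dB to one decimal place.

Dividing by I₀ shifts the exponent by 12: I/I₀ = 6.61×10^10.
L = 10·(0.8202 + 10) = 108.20 dB.

108.2 dB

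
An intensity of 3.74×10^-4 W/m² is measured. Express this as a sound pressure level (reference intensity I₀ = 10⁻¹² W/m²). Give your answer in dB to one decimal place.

Dividing by I₀ shifts the exponent by 12: I/I₀ = 3.74×10^8.
L = 10·(0.5729 + 8) = 85.73 dB.

85.7 dB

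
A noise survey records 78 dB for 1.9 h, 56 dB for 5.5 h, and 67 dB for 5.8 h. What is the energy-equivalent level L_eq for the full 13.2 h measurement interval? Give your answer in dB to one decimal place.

Weight each interval's intensity by its duration and average over T = 13.2 h:
Σ tᵢ·10^(Lᵢ/10) = 1.9·10^(78/10) + 5.5·10^(56/10) + 5.8·10^(67/10) = 1.511e+08.
L_eq = 10·log₁₀(1.511e+08/13.2) = 70.59 dB.

70.6 dB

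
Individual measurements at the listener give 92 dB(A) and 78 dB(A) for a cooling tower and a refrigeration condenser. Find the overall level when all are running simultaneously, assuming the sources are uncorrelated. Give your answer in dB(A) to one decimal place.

Incoherent sources combine by intensity addition: L_total = 10·log₁₀(Σ 10^(L_i/10)).
Σ 10^(L/10) = 10^(92/10) + 10^(78/10) = 1.648e+09.
L_total = 10·log₁₀(1.648e+09) = 92.17 dB(A).

92.2 dB(A)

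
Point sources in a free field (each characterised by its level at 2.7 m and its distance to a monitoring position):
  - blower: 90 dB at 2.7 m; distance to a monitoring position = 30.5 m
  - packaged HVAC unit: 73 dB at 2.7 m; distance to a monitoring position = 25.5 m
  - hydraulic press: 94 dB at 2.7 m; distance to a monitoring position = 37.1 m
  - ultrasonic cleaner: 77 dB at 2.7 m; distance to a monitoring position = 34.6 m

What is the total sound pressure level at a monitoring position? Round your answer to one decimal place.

Apply inverse-square spreading to bring every level to the receiver, then sum 10^(L/10).
blower: 90 − 20·log₁₀(30.5/2.7) = 90 − 21.06 = 68.94 dB.
packaged HVAC unit: 73 − 20·log₁₀(25.5/2.7) = 73 − 19.50 = 53.50 dB.
hydraulic press: 94 − 20·log₁₀(37.1/2.7) = 94 − 22.76 = 71.24 dB.
ultrasonic cleaner: 77 − 20·log₁₀(34.6/2.7) = 77 − 22.15 = 54.85 dB.
Σ 10^(L/10) = 2.167e+07 → L_total = 10·log₁₀(2.167e+07) = 73.36 dB.

73.4 dB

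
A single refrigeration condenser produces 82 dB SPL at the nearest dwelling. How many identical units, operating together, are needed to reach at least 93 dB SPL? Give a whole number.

Need L₁ + 10·log₁₀ N ≥ 93, i.e. log₁₀ N ≥ 1.10.
N ≥ 10^(11.0/10) = 12.589, so N = 13.

13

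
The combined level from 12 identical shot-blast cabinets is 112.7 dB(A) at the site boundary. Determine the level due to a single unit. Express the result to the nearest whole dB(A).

For N identical incoherent sources L_total = L₁ + 10·log₁₀ N, so L₁ = 112.7 − 10·log₁₀(12) = 112.7 − 10.792.

102 dB(A)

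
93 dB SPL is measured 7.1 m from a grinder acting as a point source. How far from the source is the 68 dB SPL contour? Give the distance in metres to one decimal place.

Point-source spreading drops the level by 20·log₁₀(r₂/r₁); inverting, r₂/r₁ = 10^(ΔL/20).
r₂ = 7.1·10^((93−68)/20) = 7.1·10^(25.0/20) = 126.26 m.

126.3 m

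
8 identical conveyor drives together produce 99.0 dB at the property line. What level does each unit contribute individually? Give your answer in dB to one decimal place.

8 equal contributions raise the level by 10·log₁₀ 8 = 9.031 dB, so each unit alone gives 99.0 − 9.031.

90.0 dB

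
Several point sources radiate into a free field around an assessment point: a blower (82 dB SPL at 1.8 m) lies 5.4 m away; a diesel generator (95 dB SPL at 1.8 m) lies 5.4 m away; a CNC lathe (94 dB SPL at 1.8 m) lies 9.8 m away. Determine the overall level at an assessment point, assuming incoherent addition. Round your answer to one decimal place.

86.6 dB SPL

Propagate each source to the receiver with L = L_ref − 20·log₁₀(r/r_ref), then add intensities.
blower: 82 − 20·log₁₀(5.4/1.8) = 82 − 9.54 = 72.46 dB SPL.
diesel generator: 95 − 20·log₁₀(5.4/1.8) = 95 − 9.54 = 85.46 dB SPL.
CNC lathe: 94 − 20·log₁₀(9.8/1.8) = 94 − 14.72 = 79.28 dB SPL.
Σ 10^(L/10) = 4.537e+08 → L_total = 10·log₁₀(4.537e+08) = 86.57 dB SPL.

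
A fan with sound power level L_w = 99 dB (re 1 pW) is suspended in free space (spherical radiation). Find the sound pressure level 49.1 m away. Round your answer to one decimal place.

54.2 dB

Free-field spherical radiation: L_p = L_w − 10·log₁₀(4π·r²), r = 49.1 m.
4π·r² = 3.03e+04 m², 10·log₁₀ of that is 44.814 dB.
L_p = 99 − 44.814 = 54.19 dB.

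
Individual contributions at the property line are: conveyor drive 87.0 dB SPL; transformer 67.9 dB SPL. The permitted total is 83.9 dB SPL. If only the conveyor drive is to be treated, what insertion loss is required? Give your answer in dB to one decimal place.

Everything except the conveyor drive sums to 10^(67.9/10) = 6.166e+06 in linear terms, 67.90 dB SPL.
The limit corresponds to 10^(83.9/10) = 2.455e+08; subtracting the fixed part leaves 2.393e+08 for the conveyor drive, i.e. 83.79 dB SPL.
Required insertion loss = 87.0 − 83.79 = 3.21 dB.

3.2 dB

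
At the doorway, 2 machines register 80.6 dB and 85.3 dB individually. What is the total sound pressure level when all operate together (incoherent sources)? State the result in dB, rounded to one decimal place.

86.6 dB

For uncorrelated sources the intensities add, so convert each level to linear form, sum, and take 10·log₁₀ of the total.
Σ 10^(L/10) = 10^(80.6/10) + 10^(85.3/10) = 4.537e+08.
L_total = 10·log₁₀(4.537e+08) = 86.57 dB.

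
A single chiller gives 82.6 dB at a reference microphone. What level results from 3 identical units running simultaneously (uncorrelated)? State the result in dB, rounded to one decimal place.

L_total = L₁ + 10·log₁₀ N for N identical incoherent sources.
L_total = 82.6 + 10·log₁₀(3) = 82.6 + 4.771 = 87.37 dB.

87.4 dB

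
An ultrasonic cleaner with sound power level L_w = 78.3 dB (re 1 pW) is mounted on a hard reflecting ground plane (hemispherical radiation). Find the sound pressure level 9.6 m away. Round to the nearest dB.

The power spreads over a hemisphere of area 2π·r², so L_p = L_w − 10·log₁₀(2π·r²).
2π·r² = 579.1 m², 10·log₁₀ of that is 27.627 dB.
L_p = 78.3 − 27.627 = 50.67 dB.

51 dB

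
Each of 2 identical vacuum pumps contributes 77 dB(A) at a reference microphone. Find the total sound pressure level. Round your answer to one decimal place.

80.0 dB(A)

N identical incoherent sources raise the level by 10·log₁₀ N.
L_total = 77 + 10·log₁₀(2) = 77 + 3.010 = 80.01 dB(A).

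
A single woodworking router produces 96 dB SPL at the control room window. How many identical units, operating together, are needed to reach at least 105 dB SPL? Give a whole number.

N identical sources give L₁ + 10·log₁₀ N, so require 10·log₁₀ N ≥ 105 − 96 = 9.0 dB.
N ≥ 10^(9.0/10) = 7.943, so N = 8.

8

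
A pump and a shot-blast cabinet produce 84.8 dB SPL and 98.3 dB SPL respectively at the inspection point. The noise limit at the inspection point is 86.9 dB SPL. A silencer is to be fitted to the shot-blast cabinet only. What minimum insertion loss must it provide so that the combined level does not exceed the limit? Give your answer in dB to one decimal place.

Fixed contribution from the other source: Σ 10^(L/10) = 10^(84.8/10) = 3.020e+08 (84.80 dB SPL).
The limit corresponds to 10^(86.9/10) = 4.898e+08; subtracting the fixed part leaves 1.878e+08 for the shot-blast cabinet, i.e. 82.74 dB SPL.
So the shot-blast cabinet must be reduced from 98.3 to 82.74 dB SPL: IL = 15.56 dB.

15.6 dB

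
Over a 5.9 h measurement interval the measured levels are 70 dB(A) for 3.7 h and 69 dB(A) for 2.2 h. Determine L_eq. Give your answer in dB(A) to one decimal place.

Weight each interval's intensity by its duration and average over T = 5.9 h:
Σ tᵢ·10^(Lᵢ/10) = 3.7·10^(70/10) + 2.2·10^(69/10) = 5.448e+07.
L_eq = 10·log₁₀(5.448e+07/5.9) = 69.65 dB(A).

69.7 dB(A)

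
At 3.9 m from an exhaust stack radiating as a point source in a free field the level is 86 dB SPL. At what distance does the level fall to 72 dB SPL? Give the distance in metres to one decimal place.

19.5 m

Point-source spreading drops the level by 20·log₁₀(r₂/r₁); inverting, r₂/r₁ = 10^(ΔL/20).
r₂ = 3.9·10^((86−72)/20) = 3.9·10^(14.0/20) = 19.55 m.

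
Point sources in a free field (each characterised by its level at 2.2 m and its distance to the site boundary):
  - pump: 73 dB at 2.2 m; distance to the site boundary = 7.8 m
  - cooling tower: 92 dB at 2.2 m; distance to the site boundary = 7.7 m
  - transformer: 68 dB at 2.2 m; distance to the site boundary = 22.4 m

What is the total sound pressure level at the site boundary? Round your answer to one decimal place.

First find each source's level at the receiver (point-source: −20·log₁₀(r/r_ref)), then combine on an intensity basis.
pump: 73 − 20·log₁₀(7.8/2.2) = 73 − 10.99 = 62.01 dB.
cooling tower: 92 − 20·log₁₀(7.7/2.2) = 92 − 10.88 = 81.12 dB.
transformer: 68 − 20·log₁₀(22.4/2.2) = 68 − 20.16 = 47.84 dB.
Σ 10^(L/10) = 1.310e+08 → L_total = 10·log₁₀(1.310e+08) = 81.17 dB.

81.2 dB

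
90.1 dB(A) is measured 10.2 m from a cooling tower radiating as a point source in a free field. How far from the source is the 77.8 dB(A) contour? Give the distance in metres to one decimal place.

42.0 m

For a point source L₁ − L₂ = 20·log₁₀(r₂/r₁), so r₂ = r₁·10^((L₁−L₂)/20).
r₂ = 10.2·10^((90.1−77.8)/20) = 10.2·10^(12.3/20) = 42.03 m.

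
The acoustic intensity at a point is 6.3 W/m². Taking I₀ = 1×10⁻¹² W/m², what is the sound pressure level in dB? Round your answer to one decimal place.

L = 10·log₁₀(I/I₀) = 10·log₁₀(6.3/10⁻¹²) = 10·log₁₀(6.3×10^12).
L = 10·(0.7993 + 12) = 127.99 dB.

128.0 dB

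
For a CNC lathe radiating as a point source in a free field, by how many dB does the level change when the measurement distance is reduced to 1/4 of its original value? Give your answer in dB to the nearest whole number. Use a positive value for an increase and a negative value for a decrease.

A point source loses 6 dB per doubling of distance; generally ΔL = −20·log₁₀(r₂/r₁).
ΔL = −20·log₁₀(0.25) = +12.04 dB.

+12 dB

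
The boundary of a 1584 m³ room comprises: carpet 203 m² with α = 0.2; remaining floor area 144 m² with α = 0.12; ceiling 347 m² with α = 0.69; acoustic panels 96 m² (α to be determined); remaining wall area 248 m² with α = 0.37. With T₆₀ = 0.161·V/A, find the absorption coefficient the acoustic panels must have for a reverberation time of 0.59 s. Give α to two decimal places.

0.45

From T₆₀ = 0.161·V/A, the target T₆₀ = 0.59 s needs A = 0.161·1584/0.59 = 432.24 m².
Absorption from the other surfaces = 203·0.2 + 144·0.12 + 347·0.69 + 248·0.37 = 389.07 m², so the acoustic panels must supply 43.17 m² over 96 m².
α = 43.17/96 = 0.450.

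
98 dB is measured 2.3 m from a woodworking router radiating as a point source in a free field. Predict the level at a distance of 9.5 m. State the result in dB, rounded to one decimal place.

For a point source, L₂ = L₁ − 20·log₁₀(r₂/r₁).
L₂ = 98 − 20·log₁₀(9.5/2.3) = 98 − 12.320 = 85.68 dB.

85.7 dB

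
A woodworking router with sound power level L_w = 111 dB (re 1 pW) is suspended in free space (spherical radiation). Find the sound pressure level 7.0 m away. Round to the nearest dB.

Free-field spherical radiation: L_p = L_w − 10·log₁₀(4π·r²), r = 7.0 m.
4π·r² = 615.8 m², 10·log₁₀ of that is 27.894 dB.
L_p = 111 − 27.894 = 83.11 dB.

83 dB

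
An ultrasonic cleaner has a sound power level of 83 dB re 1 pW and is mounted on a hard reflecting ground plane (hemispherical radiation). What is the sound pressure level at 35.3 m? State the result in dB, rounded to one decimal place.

44.1 dB

Free-field hemispherical radiation: L_p = L_w − 10·log₁₀(2π·r²), r = 35.3 m.
2π·r² = 7829 m², 10·log₁₀ of that is 38.937 dB.
L_p = 83 − 38.937 = 44.06 dB.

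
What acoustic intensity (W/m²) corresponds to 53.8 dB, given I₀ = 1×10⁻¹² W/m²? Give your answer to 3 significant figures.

L = 10·log₁₀(I/I₀) ⇒ I = I₀·10^(L/10) = 10⁻¹² × 10^5.38.

2.40e-07 W/m²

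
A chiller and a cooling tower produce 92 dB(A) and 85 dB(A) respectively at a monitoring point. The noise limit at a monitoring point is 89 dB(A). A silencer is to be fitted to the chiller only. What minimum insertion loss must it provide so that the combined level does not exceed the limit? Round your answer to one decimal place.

5.2 dB

Everything except the chiller sums to 10^(85/10) = 3.162e+08 in linear terms, 85.00 dB(A).
To meet 89 dB(A) overall, the treated chiller may contribute at most 10^(89/10) − 3.162e+08 = 4.781e+08, i.e. 86.80 dB(A).
Required insertion loss = 92 − 86.80 = 5.20 dB.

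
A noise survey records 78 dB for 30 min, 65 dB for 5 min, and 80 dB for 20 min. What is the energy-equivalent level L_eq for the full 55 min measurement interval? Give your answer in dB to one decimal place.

78.5 dB

L_eq = 10·log₁₀[(1/T)·Σ tᵢ·10^(Lᵢ/10)] with T = 55 min.
Σ tᵢ·10^(Lᵢ/10) = 30·10^(78/10) + 5·10^(65/10) + 20·10^(80/10) = 3.909e+09.
L_eq = 10·log₁₀(3.909e+09/55) = 78.52 dB.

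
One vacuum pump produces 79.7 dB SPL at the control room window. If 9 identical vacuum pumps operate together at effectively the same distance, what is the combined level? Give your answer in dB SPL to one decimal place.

With 9 equal, uncorrelated contributions the intensity is 9× that of one unit, giving a rise of 10·log₁₀ 9.
L_total = 79.7 + 10·log₁₀(9) = 79.7 + 9.542 = 89.24 dB SPL.

89.2 dB SPL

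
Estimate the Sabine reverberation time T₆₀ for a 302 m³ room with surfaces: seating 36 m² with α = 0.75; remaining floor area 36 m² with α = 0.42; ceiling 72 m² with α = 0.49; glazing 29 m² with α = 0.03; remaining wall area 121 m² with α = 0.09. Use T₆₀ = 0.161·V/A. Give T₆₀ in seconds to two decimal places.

0.55 s

Summing Sᵢαᵢ: 36·0.75 + 36·0.42 + 72·0.49 + 29·0.03 + 121·0.09 = 89.16 m².
T₆₀ = 0.161 × 302 / 89.16 = 0.545 s.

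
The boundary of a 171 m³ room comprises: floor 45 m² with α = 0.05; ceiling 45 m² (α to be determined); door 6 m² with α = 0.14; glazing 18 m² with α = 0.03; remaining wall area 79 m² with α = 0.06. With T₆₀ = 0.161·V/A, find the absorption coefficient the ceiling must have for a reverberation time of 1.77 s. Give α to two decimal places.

Required total absorption A = 0.161·171/1.77 = 15.55 m².
Absorption from the other surfaces = 45·0.05 + 6·0.14 + 18·0.03 + 79·0.06 = 8.37 m², so the ceiling must supply 7.18 m² over 45 m².
α = 7.18/45 = 0.160.

0.16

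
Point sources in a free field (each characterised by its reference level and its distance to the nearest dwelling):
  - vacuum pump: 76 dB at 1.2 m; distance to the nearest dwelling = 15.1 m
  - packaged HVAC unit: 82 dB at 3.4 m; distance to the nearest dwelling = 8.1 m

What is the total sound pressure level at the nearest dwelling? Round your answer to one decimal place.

74.5 dB

Propagate each source to the receiver with L = L_ref − 20·log₁₀(r/r_ref), then add intensities.
vacuum pump: 76 − 20·log₁₀(15.1/1.2) = 76 − 22.00 = 54.00 dB.
packaged HVAC unit: 82 − 20·log₁₀(8.1/3.4) = 82 − 7.54 = 74.46 dB.
Σ 10^(L/10) = 2.818e+07 → L_total = 10·log₁₀(2.818e+07) = 74.50 dB.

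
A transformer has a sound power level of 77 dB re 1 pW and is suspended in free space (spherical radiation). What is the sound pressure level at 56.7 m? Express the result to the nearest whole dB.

The power spreads over a sphere of area 4π·r², so L_p = L_w − 10·log₁₀(4π·r²).
4π·r² = 4.04e+04 m², 10·log₁₀ of that is 46.064 dB.
L_p = 77 − 46.064 = 30.94 dB.

31 dB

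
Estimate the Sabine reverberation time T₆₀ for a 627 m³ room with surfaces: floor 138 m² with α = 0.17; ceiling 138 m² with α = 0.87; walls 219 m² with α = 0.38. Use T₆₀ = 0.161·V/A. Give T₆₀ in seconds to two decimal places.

0.45 s

Total absorption A = 138·0.17 + 138·0.87 + 219·0.38 = 226.74 m² sabins.
T₆₀ = 0.161 × 627 / 226.74 = 0.445 s.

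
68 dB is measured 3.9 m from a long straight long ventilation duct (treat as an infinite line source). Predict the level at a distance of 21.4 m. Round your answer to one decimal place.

For a line source, L₂ = L₁ − 10·log₁₀(r₂/r₁).
L₂ = 68 − 10·log₁₀(21.4/3.9) = 68 − 7.393 = 60.61 dB.

60.6 dB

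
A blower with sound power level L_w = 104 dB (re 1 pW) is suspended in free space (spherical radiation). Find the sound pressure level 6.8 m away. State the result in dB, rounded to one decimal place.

76.4 dB

The power spreads over a sphere of area 4π·r², so L_p = L_w − 10·log₁₀(4π·r²).
4π·r² = 581.1 m², 10·log₁₀ of that is 27.642 dB.
L_p = 104 − 27.642 = 76.36 dB.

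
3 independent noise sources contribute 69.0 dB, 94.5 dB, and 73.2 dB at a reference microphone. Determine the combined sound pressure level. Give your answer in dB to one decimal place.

94.5 dB

For uncorrelated sources the intensities add, so convert each level to linear form, sum, and take 10·log₁₀ of the total.
Σ 10^(L/10) = 10^(69.0/10) + 10^(94.5/10) + 10^(73.2/10) = 2.847e+09.
L_total = 10·log₁₀(2.847e+09) = 94.54 dB.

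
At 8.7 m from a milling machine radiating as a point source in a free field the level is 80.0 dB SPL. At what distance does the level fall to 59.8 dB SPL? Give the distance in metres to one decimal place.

For a point source L₁ − L₂ = 20·log₁₀(r₂/r₁), so r₂ = r₁·10^((L₁−L₂)/20).
r₂ = 8.7·10^((80.0−59.8)/20) = 8.7·10^(20.2/20) = 89.03 m.

89.0 m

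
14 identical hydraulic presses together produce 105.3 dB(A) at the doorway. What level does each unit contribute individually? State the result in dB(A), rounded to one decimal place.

14 equal contributions raise the level by 10·log₁₀ 14 = 11.461 dB, so each unit alone gives 105.3 − 11.461.

93.8 dB(A)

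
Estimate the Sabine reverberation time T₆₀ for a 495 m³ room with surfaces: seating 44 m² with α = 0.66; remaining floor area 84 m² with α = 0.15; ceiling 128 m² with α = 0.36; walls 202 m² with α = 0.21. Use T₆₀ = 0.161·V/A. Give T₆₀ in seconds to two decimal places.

0.61 s

A = Σ Sᵢαᵢ = 44·0.66 + 84·0.15 + 128·0.36 + 202·0.21 = 130.14 m².
T₆₀ = 0.161 × 495 / 130.14 = 0.612 s.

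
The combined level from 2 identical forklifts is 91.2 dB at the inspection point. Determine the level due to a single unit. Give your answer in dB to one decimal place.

88.2 dB

Dividing the total intensity by 2 lowers the level by 10·log₁₀ 2 = 3.010 dB: L₁ = 91.2 − 3.010.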